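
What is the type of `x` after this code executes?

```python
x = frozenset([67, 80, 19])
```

frozenset() returns frozenset

frozenset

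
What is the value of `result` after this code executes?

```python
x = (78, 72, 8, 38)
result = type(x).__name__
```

x is tuple; result = 'tuple'

'tuple'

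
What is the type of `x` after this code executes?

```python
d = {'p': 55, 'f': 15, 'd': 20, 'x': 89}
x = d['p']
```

Accessing dict[str, int] with str key returns int

int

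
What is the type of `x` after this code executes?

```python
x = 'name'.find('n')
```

str.find() returns int index

int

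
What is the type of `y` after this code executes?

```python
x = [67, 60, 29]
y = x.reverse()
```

list.reverse() returns None

NoneType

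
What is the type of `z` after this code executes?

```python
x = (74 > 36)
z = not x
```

'not' returns bool

bool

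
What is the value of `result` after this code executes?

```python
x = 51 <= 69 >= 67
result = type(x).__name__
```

x is bool; result = 'bool'

'bool'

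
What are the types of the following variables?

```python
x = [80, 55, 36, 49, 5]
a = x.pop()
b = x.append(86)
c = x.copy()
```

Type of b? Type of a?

append() returns None; pop() returns element

NoneType, int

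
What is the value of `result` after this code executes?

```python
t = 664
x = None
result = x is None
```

t = 664; x = None; result = True

True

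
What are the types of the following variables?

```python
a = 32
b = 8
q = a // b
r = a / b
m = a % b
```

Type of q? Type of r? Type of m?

// returns int; / returns float; % of ints returns int

int, float, int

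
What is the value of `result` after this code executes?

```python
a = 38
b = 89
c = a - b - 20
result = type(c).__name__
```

a is int; b is int; c is int; result = 'int'

'int'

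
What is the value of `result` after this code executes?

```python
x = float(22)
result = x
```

x = 22.0; result = 22.0

22.0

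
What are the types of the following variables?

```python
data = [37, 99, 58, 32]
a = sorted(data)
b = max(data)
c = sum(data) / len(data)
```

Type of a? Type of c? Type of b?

sorted() returns list; int / int = float; max of ints returns int

list, float, int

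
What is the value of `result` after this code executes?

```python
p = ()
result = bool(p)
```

p = (); result = False

False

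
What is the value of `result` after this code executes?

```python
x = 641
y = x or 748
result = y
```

x = 641; y = 641; result = 641

641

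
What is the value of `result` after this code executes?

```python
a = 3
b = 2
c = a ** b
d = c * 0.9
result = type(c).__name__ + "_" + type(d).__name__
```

a is int; b is int; c is int; d is float; result = 'int_float'

'int_float'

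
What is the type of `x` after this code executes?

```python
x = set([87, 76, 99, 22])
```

set() constructor returns set

set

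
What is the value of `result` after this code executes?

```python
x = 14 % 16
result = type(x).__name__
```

x is int; result = 'int'

'int'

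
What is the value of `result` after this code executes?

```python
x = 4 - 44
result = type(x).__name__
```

x is int; result = 'int'

'int'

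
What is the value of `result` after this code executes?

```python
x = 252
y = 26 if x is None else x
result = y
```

x = 252; y = 252; result = 252

252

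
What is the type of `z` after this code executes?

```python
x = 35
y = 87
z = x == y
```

Equality comparison returns bool

bool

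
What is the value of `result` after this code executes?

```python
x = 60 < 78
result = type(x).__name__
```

x is bool; result = 'bool'

'bool'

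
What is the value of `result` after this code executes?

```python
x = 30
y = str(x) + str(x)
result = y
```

x = 30; y = '3030'; result = '3030'

'3030'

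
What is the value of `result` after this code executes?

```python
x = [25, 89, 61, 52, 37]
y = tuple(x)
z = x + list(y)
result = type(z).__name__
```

x is list; y is tuple; z is list; result = 'list'

'list'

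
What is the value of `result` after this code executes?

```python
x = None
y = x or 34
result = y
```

x = None; y = 34; result = 34

34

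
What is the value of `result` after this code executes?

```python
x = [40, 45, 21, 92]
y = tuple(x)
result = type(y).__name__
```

x is list; y is tuple; result = 'tuple'

'tuple'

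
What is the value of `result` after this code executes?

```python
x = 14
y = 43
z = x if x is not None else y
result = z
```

x = 14; y = 43; z = 14; result = 14

14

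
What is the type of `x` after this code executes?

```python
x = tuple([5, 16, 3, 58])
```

tuple() constructor returns tuple

tuple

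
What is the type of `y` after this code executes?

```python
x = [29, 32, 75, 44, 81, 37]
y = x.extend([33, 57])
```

list.extend() returns None

NoneType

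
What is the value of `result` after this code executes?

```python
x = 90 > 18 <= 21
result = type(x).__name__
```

x is bool; result = 'bool'

'bool'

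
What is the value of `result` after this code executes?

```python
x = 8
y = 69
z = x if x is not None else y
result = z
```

x = 8; y = 69; z = 8; result = 8

8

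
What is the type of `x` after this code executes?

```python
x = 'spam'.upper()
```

str.upper() returns str

str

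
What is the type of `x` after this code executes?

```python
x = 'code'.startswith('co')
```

str.startswith() returns bool

bool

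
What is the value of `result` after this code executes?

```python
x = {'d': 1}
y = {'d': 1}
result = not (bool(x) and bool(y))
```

x = {'d': 1}; y = {'d': 1}; result = False

False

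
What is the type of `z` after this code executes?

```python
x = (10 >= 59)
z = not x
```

'not' returns bool

bool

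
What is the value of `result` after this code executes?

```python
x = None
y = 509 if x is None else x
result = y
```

x = None; y = 509; result = 509

509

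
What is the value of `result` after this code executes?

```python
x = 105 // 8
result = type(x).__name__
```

x is int; result = 'int'

'int'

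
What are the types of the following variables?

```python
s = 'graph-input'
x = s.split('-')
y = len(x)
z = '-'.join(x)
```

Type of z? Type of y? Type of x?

str.join() returns str; len() returns int; str.split() returns list

str, int, list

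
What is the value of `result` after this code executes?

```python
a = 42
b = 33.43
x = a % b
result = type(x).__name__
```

a is int; b is float; x is float; result = 'float'

'float'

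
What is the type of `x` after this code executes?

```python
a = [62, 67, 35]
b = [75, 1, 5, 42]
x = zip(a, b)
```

zip() returns a zip object

zip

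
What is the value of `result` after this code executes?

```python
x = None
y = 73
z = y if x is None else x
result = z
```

x = None; y = 73; z = 73; result = 73

73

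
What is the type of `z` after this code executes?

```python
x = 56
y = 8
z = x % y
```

int % int = int

int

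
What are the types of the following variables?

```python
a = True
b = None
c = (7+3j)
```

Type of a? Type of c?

a is assigned the constant True, which has type bool; c is assigned (7+3j), an int plus an imaginary literal (j suffix), which evaluates to complex

bool, complex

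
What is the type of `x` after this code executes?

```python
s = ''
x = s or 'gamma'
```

'or' returns first truthy value (str)

str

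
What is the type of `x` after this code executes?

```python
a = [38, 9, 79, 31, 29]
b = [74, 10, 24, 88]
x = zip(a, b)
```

zip() returns a zip object

zip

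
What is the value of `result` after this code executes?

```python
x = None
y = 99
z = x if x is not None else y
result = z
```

x = None; y = 99; z = 99; result = 99

99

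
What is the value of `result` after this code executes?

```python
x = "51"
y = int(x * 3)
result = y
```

x = '51'; y = 515151; result = 515151

515151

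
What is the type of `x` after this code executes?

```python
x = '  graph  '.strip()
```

str.strip() returns str

str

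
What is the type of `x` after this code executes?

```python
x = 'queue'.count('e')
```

str.count() returns int

int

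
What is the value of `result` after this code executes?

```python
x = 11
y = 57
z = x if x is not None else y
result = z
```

x = 11; y = 57; z = 11; result = 11

11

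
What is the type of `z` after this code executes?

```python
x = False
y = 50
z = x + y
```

bool + int = int (bool is subclass of int)

int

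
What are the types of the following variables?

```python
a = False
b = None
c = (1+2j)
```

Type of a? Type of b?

a is assigned the constant False, which has type bool; b is assigned None, whose type is NoneType

bool, NoneType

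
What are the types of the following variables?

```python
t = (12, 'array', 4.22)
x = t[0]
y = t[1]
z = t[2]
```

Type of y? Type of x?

tuple[1] is str; tuple[0] is int

str, int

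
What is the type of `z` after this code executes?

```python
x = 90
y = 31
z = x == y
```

Equality comparison returns bool

bool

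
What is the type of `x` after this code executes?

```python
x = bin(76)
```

bin() returns str representation

str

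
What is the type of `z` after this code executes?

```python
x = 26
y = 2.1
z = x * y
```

int * float = float

float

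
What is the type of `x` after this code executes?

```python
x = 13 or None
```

'or' returns first truthy value

int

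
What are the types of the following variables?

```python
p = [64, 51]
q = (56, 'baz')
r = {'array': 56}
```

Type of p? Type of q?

p is assigned a list literal (square brackets); q is assigned a tuple (parenthesized, comma-separated values)

list, tuple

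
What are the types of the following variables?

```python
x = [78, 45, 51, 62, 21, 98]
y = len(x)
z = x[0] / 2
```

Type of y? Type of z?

len() returns int; int / int = float

int, float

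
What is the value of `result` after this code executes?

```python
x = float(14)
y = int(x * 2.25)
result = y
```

x = 14.0; y = 31; result = 31

31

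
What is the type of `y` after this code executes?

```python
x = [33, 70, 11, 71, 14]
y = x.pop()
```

list.pop() returns the popped element

int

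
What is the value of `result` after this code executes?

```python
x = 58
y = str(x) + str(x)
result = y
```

x = 58; y = '5858'; result = '5858'

'5858'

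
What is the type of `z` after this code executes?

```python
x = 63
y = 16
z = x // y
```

int // int = int

int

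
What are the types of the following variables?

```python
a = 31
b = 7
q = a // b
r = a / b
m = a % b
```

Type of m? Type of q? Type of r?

% of ints returns int; // returns int; / returns float

int, int, float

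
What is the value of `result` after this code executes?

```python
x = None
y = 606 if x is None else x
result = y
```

x = None; y = 606; result = 606

606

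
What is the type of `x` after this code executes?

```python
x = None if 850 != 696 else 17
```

850 != 696 is True, so the if branch is taken

NoneType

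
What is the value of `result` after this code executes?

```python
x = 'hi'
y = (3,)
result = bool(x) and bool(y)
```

x = 'hi'; y = (3,); result = True

True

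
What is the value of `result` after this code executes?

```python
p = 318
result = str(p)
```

p = 318; result = '318'

'318'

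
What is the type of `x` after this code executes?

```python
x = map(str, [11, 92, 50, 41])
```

map() returns a map object

map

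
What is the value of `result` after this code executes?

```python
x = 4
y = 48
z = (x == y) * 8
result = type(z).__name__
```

x is int; y is int; z is int; result = 'int'

'int'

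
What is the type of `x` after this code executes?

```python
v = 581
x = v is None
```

'is' comparison returns bool

bool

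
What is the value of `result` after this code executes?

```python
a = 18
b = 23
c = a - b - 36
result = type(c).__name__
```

a is int; b is int; c is int; result = 'int'

'int'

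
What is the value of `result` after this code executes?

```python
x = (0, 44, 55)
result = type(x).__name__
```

x is tuple; result = 'tuple'

'tuple'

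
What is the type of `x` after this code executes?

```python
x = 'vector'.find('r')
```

str.find() returns int index

int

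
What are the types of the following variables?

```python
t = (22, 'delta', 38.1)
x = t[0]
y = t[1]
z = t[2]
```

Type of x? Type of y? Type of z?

tuple[0] is int; tuple[1] is str; tuple[2] is float

int, str, float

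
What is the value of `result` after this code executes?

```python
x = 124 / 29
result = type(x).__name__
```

x is float; result = 'float'

'float'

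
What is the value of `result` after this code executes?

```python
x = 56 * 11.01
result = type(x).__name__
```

x is float; result = 'float'

'float'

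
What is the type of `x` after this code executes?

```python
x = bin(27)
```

bin() returns str representation

str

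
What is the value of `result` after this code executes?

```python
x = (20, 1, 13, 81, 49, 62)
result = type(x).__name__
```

x is tuple; result = 'tuple'

'tuple'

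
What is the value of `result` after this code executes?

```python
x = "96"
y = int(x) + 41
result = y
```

x = '96'; y = 137; result = 137

137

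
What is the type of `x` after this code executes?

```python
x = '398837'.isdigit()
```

str.isdigit() returns bool

bool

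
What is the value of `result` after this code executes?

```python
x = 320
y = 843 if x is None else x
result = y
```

x = 320; y = 320; result = 320

320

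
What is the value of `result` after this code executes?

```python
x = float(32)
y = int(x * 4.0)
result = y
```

x = 32.0; y = 128; result = 128

128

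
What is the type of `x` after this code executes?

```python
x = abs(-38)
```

abs() of int returns int

int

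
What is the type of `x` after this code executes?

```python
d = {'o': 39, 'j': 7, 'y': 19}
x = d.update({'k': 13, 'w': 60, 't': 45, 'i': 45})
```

dict.update() returns None

NoneType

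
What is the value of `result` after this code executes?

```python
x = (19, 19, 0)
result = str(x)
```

x = (19, 19, 0); result = '(19, 19, 0)'

'(19, 19, 0)'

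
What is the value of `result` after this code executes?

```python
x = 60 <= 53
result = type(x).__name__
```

x is bool; result = 'bool'

'bool'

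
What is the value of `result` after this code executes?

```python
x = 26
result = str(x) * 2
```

x = 26; result = '2626'

'2626'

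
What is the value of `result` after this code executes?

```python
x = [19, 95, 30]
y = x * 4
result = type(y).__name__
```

x is list; y is list; result = 'list'

'list'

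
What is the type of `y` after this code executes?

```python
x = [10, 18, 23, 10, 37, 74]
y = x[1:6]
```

Slicing a list returns a list

list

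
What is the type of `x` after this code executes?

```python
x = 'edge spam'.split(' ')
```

str.split() returns list

list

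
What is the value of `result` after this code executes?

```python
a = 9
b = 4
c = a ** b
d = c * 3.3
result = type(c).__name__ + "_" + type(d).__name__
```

a is int; b is int; c is int; d is float; result = 'int_float'

'int_float'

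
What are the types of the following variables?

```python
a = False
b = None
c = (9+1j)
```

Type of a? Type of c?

a is assigned the constant False, which has type bool; c is assigned (9+1j), an int plus an imaginary literal (j suffix), which evaluates to complex

bool, complex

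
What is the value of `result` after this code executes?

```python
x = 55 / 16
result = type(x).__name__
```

x is float; result = 'float'

'float'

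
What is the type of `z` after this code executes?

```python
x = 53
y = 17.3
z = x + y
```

int + float = float

float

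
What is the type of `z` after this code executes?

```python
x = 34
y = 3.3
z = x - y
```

int - float = float

float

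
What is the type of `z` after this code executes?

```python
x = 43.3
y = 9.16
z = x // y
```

float // float = float

float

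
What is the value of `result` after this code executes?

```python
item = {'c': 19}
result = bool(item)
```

item = {'c': 19}; result = True

True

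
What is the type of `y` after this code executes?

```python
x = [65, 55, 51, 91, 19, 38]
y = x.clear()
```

list.clear() returns None

NoneType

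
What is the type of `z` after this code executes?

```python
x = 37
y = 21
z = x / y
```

int / int = float

float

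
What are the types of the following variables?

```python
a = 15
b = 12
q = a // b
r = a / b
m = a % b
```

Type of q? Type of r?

// returns int; / returns float

int, float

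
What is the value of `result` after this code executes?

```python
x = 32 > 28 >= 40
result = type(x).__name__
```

x is bool; result = 'bool'

'bool'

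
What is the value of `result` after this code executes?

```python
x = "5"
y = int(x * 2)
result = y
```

x = '5'; y = 55; result = 55

55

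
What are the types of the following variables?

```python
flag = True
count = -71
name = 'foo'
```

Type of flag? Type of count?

flag is assigned the constant True, which has type bool; count is assigned a bare integer (no decimal point), so it is an int

bool, int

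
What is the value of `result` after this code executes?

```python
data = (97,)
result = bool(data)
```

data = (97,); result = True

True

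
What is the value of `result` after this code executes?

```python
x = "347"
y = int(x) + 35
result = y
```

x = '347'; y = 382; result = 382

382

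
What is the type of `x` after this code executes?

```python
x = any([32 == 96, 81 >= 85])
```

any() returns bool

bool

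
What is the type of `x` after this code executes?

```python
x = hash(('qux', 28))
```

hash() returns int

int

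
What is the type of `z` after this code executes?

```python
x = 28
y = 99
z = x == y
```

Equality comparison returns bool

bool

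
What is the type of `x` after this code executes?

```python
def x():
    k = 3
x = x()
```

Function without return returns None

NoneType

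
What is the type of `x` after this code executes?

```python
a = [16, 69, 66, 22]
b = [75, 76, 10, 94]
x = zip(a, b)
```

zip() returns a zip object

zip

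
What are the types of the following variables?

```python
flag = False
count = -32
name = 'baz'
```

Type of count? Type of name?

count is assigned a bare integer (no decimal point), so it is an int; name is assigned a quoted string literal, so it is a str

int, str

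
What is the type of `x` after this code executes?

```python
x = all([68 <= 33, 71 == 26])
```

all() returns bool

bool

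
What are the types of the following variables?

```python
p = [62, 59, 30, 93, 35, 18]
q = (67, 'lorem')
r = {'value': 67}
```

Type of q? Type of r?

q is assigned a tuple (parenthesized, comma-separated values); r is assigned a dict literal ({key: value})

tuple, dict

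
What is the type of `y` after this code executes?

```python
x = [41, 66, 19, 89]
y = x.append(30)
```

list.append() returns None (mutates in place)

NoneType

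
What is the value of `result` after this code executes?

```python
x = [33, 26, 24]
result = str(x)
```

x = [33, 26, 24]; result = '[33, 26, 24]'

'[33, 26, 24]'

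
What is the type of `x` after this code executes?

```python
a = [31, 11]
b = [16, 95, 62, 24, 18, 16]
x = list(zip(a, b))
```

list(zip()) returns a list of tuples

list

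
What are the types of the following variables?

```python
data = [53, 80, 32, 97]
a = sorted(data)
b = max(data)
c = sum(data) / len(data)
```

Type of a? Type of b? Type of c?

sorted() returns list; max of ints returns int; int / int = float

list, int, float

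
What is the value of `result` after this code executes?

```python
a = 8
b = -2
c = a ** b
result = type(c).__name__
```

a is int; b is int; c is float; result = 'float'

'float'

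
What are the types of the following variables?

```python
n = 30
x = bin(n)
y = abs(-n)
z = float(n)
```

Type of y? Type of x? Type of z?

abs() of int returns int; bin() returns str; float() returns float

int, str, float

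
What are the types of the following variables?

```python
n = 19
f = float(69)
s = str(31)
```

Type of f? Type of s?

f is assigned the result of calling float(), which returns a float; s is assigned the result of calling str(), which returns a str

float, str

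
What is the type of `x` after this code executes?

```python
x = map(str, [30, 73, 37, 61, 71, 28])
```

map() returns a map object

map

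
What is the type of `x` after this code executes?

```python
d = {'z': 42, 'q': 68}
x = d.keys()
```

.keys() returns dict_keys view

dict_keys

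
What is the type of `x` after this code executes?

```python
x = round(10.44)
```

round() with no decimal places returns int

int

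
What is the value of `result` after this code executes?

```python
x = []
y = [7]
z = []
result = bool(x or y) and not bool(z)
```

x = []; y = [7]; z = []; result = True

True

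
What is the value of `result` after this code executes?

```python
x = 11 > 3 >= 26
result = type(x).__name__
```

x is bool; result = 'bool'

'bool'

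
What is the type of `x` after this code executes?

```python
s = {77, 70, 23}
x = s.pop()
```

Popping from set[int] returns int

int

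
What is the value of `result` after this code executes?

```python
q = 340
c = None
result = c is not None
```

q = 340; c = None; result = False

False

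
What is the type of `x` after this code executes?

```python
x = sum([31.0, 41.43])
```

sum() of floats returns float

float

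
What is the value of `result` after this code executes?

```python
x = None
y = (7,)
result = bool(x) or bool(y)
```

x = None; y = (7,); result = True

True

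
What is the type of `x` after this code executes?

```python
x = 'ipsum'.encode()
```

str.encode() returns bytes

bytes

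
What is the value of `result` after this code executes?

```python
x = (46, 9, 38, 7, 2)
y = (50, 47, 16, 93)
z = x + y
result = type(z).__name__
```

x is tuple; y is tuple; z is tuple; result = 'tuple'

'tuple'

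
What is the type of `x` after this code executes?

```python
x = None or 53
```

'or' with None returns the other truthy value

int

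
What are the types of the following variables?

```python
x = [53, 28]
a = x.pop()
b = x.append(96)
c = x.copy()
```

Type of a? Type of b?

pop() returns element; append() returns None

int, NoneType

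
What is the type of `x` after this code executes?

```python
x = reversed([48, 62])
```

reversed() on a list returns list_reverseiterator

list_reverseiterator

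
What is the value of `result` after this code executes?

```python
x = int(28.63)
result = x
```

x = 28; result = 28

28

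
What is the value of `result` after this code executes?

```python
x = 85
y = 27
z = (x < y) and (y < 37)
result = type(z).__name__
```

x is int; y is int; z is bool; result = 'bool'

'bool'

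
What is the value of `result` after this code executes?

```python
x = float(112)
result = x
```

x = 112.0; result = 112.0

112.0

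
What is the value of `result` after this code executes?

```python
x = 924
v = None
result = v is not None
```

x = 924; v = None; result = False

False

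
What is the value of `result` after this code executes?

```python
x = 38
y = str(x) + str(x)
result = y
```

x = 38; y = '3838'; result = '3838'

'3838'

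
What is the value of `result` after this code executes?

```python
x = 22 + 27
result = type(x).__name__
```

x is int; result = 'int'

'int'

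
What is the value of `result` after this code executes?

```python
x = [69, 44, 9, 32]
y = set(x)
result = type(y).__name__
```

x is list; y is set; result = 'set'

'set'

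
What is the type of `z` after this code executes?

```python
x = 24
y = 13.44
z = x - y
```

int - float = float

float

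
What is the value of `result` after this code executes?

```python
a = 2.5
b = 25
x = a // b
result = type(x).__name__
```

a is float; b is int; x is float; result = 'float'

'float'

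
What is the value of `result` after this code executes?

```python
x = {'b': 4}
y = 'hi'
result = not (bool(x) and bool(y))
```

x = {'b': 4}; y = 'hi'; result = False

False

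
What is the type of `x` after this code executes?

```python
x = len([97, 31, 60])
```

len() always returns int

int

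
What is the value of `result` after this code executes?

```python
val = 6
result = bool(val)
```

val = 6; result = True

True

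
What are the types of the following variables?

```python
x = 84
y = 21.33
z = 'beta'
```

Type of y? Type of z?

y is assigned a number with a decimal point, so it is a float; z is assigned a quoted string literal, so it is a str

float, str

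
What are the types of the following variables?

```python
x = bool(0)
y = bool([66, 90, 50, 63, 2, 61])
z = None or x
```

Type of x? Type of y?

bool() returns bool; bool() returns bool

bool, bool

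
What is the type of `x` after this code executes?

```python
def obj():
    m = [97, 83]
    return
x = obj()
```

Bare return returns None

NoneType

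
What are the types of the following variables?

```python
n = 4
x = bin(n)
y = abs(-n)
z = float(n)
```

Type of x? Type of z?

bin() returns str; float() returns float

str, float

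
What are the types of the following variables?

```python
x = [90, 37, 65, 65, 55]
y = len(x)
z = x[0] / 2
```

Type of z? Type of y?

int / int = float; len() returns int

float, int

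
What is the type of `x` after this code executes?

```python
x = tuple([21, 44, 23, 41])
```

tuple() constructor returns tuple

tuple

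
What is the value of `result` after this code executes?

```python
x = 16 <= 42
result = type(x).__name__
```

x is bool; result = 'bool'

'bool'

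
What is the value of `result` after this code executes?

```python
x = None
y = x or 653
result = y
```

x = None; y = 653; result = 653

653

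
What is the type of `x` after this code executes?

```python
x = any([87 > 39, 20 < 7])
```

any() returns bool

bool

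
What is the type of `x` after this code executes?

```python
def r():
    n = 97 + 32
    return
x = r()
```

Bare return returns None

NoneType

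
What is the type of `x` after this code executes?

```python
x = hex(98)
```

hex() returns str representation

str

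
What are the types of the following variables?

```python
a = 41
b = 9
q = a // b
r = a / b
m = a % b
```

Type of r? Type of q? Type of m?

/ returns float; // returns int; % of ints returns int

float, int, int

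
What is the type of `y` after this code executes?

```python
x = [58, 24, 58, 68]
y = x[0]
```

Indexing list[int] returns int

int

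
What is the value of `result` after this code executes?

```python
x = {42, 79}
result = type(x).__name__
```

x is set; result = 'set'

'set'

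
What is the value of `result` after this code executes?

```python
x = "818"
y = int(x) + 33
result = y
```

x = '818'; y = 851; result = 851

851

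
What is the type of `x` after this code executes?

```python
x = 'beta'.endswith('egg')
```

str.endswith() returns bool

bool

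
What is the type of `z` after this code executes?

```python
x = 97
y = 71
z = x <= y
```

Comparison returns bool

bool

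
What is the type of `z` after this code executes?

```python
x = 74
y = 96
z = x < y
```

Comparison returns bool

bool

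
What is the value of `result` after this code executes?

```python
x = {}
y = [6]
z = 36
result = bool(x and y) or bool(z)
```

x = {}; y = [6]; z = 36; result = True

True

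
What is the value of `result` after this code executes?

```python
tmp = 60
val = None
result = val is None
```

tmp = 60; val = None; result = True

True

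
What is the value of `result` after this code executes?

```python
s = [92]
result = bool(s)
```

s = [92]; result = True

True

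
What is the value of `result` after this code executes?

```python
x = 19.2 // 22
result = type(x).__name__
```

x is float; result = 'float'

'float'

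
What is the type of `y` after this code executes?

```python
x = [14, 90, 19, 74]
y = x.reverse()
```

list.reverse() returns None

NoneType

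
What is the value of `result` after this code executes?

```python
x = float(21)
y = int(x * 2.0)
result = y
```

x = 21.0; y = 42; result = 42

42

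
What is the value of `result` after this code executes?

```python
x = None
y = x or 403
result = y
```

x = None; y = 403; result = 403

403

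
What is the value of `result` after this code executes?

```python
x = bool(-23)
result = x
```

x = True; result = True

True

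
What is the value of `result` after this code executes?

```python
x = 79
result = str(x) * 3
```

x = 79; result = '797979'

'797979'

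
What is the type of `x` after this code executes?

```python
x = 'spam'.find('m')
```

str.find() returns int index

int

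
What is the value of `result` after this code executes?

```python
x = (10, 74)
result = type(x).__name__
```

x is tuple; result = 'tuple'

'tuple'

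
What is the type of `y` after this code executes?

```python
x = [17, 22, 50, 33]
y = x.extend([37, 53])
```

list.extend() returns None

NoneType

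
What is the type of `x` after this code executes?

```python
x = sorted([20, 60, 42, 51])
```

sorted() always returns list

list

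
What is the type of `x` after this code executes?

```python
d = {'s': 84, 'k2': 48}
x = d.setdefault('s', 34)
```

dict.setdefault() returns the (existing or default) value

int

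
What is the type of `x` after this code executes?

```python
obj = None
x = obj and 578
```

'and' returns first falsy value (None)

NoneType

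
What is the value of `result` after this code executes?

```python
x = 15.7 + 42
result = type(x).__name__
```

x is float; result = 'float'

'float'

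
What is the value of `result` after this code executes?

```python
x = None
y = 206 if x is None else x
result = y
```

x = None; y = 206; result = 206

206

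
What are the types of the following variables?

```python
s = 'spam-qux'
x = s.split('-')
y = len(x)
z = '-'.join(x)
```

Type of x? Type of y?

str.split() returns list; len() returns int

list, int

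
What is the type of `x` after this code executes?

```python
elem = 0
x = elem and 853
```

'and' returns first falsy value (0 is int)

int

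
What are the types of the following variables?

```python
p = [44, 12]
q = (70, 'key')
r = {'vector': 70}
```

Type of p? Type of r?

p is assigned a list literal (square brackets); r is assigned a dict literal ({key: value})

list, dict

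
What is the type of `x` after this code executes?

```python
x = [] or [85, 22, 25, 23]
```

'or' returns first truthy value (list)

list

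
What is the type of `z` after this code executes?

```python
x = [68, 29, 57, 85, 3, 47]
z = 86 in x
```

'in' operator returns bool

bool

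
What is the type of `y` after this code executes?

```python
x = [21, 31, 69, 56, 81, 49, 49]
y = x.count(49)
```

list.count() returns int

int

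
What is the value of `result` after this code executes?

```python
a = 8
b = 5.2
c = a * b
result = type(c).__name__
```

a is int; b is float; c is float; result = 'float'

'float'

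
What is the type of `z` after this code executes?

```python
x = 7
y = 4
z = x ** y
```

positive int ** positive int = int

int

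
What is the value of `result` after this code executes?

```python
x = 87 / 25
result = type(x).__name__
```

x is float; result = 'float'

'float'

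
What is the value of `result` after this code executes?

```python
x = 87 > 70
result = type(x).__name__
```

x is bool; result = 'bool'

'bool'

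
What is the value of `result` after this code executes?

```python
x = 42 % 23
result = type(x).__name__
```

x is int; result = 'int'

'int'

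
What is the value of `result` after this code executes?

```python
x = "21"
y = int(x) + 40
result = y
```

x = '21'; y = 61; result = 61

61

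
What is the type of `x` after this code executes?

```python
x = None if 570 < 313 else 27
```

570 < 313 is False, so the else branch is taken

int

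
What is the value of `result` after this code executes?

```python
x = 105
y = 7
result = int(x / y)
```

x = 105; y = 7; result = 15

15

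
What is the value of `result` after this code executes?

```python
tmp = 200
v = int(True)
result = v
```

tmp = 200; v = 1; result = 1

1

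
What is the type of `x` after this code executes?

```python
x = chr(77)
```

chr() returns str (single char)

str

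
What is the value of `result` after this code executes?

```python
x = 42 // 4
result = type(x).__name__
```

x is int; result = 'int'

'int'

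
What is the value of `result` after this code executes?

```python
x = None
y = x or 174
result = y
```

x = None; y = 174; result = 174

174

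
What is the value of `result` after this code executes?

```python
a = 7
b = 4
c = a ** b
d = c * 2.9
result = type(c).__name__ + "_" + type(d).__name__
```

a is int; b is int; c is int; d is float; result = 'int_float'

'int_float'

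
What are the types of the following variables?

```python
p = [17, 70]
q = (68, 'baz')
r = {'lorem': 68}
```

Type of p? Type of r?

p is assigned a list literal (square brackets); r is assigned a dict literal ({key: value})

list, dict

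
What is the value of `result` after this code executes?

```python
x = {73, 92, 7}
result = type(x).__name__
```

x is set; result = 'set'

'set'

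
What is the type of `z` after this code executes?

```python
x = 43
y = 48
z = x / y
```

int / int = float

float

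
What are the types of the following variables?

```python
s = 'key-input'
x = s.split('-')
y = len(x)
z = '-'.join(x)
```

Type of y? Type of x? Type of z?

len() returns int; str.split() returns list; str.join() returns str

int, list, str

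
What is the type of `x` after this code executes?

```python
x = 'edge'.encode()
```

str.encode() returns bytes

bytes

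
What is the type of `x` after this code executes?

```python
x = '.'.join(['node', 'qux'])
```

str.join() returns str

str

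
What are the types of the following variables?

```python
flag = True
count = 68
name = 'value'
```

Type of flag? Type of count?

flag is assigned the constant True, which has type bool; count is assigned a bare integer (no decimal point), so it is an int

bool, int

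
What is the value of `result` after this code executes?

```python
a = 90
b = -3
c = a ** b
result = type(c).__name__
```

a is int; b is int; c is float; result = 'float'

'float'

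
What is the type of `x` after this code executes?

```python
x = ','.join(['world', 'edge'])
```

str.join() returns str

str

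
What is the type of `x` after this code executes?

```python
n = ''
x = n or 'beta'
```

'or' returns first truthy value (str)

str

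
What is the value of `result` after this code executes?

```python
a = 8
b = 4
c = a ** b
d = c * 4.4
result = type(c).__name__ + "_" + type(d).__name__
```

a is int; b is int; c is int; d is float; result = 'int_float'

'int_float'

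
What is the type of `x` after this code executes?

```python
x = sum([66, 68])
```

sum() of ints returns int

int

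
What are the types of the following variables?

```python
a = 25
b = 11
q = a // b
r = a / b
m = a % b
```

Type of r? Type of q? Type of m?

/ returns float; // returns int; % of ints returns int

float, int, int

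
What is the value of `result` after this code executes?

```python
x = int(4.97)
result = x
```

x = 4; result = 4

4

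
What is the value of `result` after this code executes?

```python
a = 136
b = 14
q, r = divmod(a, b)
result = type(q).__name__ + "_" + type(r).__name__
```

a is int; b is int; q is int; r is int; result = 'int_int'

'int_int'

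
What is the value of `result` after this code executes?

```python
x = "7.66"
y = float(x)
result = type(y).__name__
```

x is str; y is float; result = 'float'

'float'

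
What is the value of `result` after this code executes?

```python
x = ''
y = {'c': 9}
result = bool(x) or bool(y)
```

x = ''; y = {'c': 9}; result = True

True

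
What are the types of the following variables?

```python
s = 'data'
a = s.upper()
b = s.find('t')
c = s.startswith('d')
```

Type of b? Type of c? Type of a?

find() returns int; startswith() returns bool; upper() returns str

int, bool, str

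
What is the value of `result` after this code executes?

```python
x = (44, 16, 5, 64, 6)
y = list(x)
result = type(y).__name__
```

x is tuple; y is list; result = 'list'

'list'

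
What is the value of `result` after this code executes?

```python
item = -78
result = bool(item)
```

item = -78; result = True

True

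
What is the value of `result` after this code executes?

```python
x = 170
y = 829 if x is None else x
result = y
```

x = 170; y = 170; result = 170

170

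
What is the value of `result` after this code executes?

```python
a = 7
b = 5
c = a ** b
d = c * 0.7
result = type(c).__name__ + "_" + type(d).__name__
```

a is int; b is int; c is int; d is float; result = 'int_float'

'int_float'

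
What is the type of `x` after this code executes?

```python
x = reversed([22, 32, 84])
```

reversed() on a list returns list_reverseiterator

list_reverseiterator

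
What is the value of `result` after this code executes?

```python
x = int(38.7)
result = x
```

x = 38; result = 38

38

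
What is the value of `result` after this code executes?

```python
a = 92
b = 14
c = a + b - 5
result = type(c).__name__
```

a is int; b is int; c is int; result = 'int'

'int'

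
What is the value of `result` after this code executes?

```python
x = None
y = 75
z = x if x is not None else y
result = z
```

x = None; y = 75; z = 75; result = 75

75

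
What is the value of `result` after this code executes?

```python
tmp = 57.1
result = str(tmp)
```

tmp = 57.1; result = '57.1'

'57.1'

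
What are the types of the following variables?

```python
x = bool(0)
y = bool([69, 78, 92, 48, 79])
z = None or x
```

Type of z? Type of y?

None or bool returns the bool; bool() returns bool

bool, bool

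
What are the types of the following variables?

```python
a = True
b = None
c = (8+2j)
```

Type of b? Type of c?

b is assigned None, whose type is NoneType; c is assigned (8+2j), an int plus an imaginary literal (j suffix), which evaluates to complex

NoneType, complex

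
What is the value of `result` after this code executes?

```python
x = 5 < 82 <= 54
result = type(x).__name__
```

x is bool; result = 'bool'

'bool'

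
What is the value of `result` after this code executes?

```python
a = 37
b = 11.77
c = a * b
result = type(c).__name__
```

a is int; b is float; c is float; result = 'float'

'float'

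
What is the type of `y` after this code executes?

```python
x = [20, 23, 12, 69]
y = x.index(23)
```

list.index() returns int

int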